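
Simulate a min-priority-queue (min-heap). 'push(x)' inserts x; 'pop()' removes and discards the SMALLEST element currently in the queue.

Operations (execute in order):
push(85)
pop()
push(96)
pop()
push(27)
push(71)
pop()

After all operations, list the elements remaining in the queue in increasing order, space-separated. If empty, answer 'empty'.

Answer: 71

Derivation:
push(85): heap contents = [85]
pop() → 85: heap contents = []
push(96): heap contents = [96]
pop() → 96: heap contents = []
push(27): heap contents = [27]
push(71): heap contents = [27, 71]
pop() → 27: heap contents = [71]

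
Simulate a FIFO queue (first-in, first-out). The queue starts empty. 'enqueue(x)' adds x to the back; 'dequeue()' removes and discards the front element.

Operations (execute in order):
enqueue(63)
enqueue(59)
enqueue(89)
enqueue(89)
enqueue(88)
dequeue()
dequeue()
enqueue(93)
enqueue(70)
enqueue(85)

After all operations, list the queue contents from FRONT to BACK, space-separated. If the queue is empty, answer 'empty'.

enqueue(63): [63]
enqueue(59): [63, 59]
enqueue(89): [63, 59, 89]
enqueue(89): [63, 59, 89, 89]
enqueue(88): [63, 59, 89, 89, 88]
dequeue(): [59, 89, 89, 88]
dequeue(): [89, 89, 88]
enqueue(93): [89, 89, 88, 93]
enqueue(70): [89, 89, 88, 93, 70]
enqueue(85): [89, 89, 88, 93, 70, 85]

Answer: 89 89 88 93 70 85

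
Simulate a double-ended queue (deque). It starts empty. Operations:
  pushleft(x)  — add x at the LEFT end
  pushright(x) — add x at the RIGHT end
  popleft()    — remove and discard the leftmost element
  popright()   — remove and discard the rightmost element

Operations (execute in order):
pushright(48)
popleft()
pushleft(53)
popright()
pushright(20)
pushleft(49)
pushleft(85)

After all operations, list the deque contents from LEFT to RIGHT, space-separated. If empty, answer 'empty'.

Answer: 85 49 20

Derivation:
pushright(48): [48]
popleft(): []
pushleft(53): [53]
popright(): []
pushright(20): [20]
pushleft(49): [49, 20]
pushleft(85): [85, 49, 20]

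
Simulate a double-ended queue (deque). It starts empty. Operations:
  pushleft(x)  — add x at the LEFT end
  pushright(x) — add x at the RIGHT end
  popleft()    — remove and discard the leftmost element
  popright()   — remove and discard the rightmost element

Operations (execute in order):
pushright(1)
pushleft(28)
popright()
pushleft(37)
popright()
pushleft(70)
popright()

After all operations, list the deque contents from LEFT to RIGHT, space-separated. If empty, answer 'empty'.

Answer: 70

Derivation:
pushright(1): [1]
pushleft(28): [28, 1]
popright(): [28]
pushleft(37): [37, 28]
popright(): [37]
pushleft(70): [70, 37]
popright(): [70]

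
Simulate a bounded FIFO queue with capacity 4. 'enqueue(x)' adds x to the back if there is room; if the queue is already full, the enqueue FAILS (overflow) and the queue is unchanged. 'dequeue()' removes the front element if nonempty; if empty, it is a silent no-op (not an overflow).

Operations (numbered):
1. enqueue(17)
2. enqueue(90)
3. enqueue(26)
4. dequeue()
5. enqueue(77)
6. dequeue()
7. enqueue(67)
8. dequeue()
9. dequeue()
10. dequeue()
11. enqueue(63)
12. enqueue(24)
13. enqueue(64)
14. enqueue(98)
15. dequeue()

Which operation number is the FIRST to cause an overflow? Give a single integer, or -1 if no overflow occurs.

Answer: -1

Derivation:
1. enqueue(17): size=1
2. enqueue(90): size=2
3. enqueue(26): size=3
4. dequeue(): size=2
5. enqueue(77): size=3
6. dequeue(): size=2
7. enqueue(67): size=3
8. dequeue(): size=2
9. dequeue(): size=1
10. dequeue(): size=0
11. enqueue(63): size=1
12. enqueue(24): size=2
13. enqueue(64): size=3
14. enqueue(98): size=4
15. dequeue(): size=3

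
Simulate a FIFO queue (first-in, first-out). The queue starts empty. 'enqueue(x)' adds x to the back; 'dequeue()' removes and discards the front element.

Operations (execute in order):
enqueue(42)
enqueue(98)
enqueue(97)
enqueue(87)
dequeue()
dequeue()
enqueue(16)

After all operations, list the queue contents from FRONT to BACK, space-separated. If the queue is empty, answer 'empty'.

Answer: 97 87 16

Derivation:
enqueue(42): [42]
enqueue(98): [42, 98]
enqueue(97): [42, 98, 97]
enqueue(87): [42, 98, 97, 87]
dequeue(): [98, 97, 87]
dequeue(): [97, 87]
enqueue(16): [97, 87, 16]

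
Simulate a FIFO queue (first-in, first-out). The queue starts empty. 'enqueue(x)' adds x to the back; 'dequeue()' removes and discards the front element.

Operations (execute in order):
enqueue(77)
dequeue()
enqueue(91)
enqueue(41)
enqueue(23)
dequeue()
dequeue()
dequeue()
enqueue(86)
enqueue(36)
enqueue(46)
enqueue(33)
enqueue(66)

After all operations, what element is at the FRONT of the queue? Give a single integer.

enqueue(77): queue = [77]
dequeue(): queue = []
enqueue(91): queue = [91]
enqueue(41): queue = [91, 41]
enqueue(23): queue = [91, 41, 23]
dequeue(): queue = [41, 23]
dequeue(): queue = [23]
dequeue(): queue = []
enqueue(86): queue = [86]
enqueue(36): queue = [86, 36]
enqueue(46): queue = [86, 36, 46]
enqueue(33): queue = [86, 36, 46, 33]
enqueue(66): queue = [86, 36, 46, 33, 66]

Answer: 86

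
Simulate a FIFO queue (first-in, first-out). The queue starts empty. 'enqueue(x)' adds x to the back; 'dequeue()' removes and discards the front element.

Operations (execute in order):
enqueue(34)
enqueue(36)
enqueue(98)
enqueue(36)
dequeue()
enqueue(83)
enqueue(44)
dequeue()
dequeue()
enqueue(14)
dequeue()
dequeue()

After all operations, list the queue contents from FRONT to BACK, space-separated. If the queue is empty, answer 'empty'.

enqueue(34): [34]
enqueue(36): [34, 36]
enqueue(98): [34, 36, 98]
enqueue(36): [34, 36, 98, 36]
dequeue(): [36, 98, 36]
enqueue(83): [36, 98, 36, 83]
enqueue(44): [36, 98, 36, 83, 44]
dequeue(): [98, 36, 83, 44]
dequeue(): [36, 83, 44]
enqueue(14): [36, 83, 44, 14]
dequeue(): [83, 44, 14]
dequeue(): [44, 14]

Answer: 44 14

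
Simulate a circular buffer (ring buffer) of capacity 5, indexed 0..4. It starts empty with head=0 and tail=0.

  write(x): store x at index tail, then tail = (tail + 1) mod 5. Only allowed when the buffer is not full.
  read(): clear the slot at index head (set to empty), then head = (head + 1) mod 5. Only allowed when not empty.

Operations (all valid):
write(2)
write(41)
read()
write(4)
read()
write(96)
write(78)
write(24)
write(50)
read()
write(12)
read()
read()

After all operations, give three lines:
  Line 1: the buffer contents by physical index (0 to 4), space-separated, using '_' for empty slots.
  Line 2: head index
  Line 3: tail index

Answer: 24 50 12 _ _
0
3

Derivation:
write(2): buf=[2 _ _ _ _], head=0, tail=1, size=1
write(41): buf=[2 41 _ _ _], head=0, tail=2, size=2
read(): buf=[_ 41 _ _ _], head=1, tail=2, size=1
write(4): buf=[_ 41 4 _ _], head=1, tail=3, size=2
read(): buf=[_ _ 4 _ _], head=2, tail=3, size=1
write(96): buf=[_ _ 4 96 _], head=2, tail=4, size=2
write(78): buf=[_ _ 4 96 78], head=2, tail=0, size=3
write(24): buf=[24 _ 4 96 78], head=2, tail=1, size=4
write(50): buf=[24 50 4 96 78], head=2, tail=2, size=5
read(): buf=[24 50 _ 96 78], head=3, tail=2, size=4
write(12): buf=[24 50 12 96 78], head=3, tail=3, size=5
read(): buf=[24 50 12 _ 78], head=4, tail=3, size=4
read(): buf=[24 50 12 _ _], head=0, tail=3, size=3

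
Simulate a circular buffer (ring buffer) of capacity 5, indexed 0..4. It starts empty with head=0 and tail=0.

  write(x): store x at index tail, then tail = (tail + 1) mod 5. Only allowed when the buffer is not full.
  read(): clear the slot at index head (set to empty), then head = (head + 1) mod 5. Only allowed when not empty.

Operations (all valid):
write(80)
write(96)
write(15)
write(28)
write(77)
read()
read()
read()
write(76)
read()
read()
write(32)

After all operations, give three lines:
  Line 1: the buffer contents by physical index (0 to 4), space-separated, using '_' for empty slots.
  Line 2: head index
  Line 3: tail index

write(80): buf=[80 _ _ _ _], head=0, tail=1, size=1
write(96): buf=[80 96 _ _ _], head=0, tail=2, size=2
write(15): buf=[80 96 15 _ _], head=0, tail=3, size=3
write(28): buf=[80 96 15 28 _], head=0, tail=4, size=4
write(77): buf=[80 96 15 28 77], head=0, tail=0, size=5
read(): buf=[_ 96 15 28 77], head=1, tail=0, size=4
read(): buf=[_ _ 15 28 77], head=2, tail=0, size=3
read(): buf=[_ _ _ 28 77], head=3, tail=0, size=2
write(76): buf=[76 _ _ 28 77], head=3, tail=1, size=3
read(): buf=[76 _ _ _ 77], head=4, tail=1, size=2
read(): buf=[76 _ _ _ _], head=0, tail=1, size=1
write(32): buf=[76 32 _ _ _], head=0, tail=2, size=2

Answer: 76 32 _ _ _
0
2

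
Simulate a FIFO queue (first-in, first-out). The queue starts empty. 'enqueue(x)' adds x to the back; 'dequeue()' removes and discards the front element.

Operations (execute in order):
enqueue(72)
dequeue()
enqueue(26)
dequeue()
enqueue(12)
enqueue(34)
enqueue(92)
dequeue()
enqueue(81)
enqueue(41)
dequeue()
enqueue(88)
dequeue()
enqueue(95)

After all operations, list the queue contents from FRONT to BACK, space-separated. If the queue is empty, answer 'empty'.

Answer: 81 41 88 95

Derivation:
enqueue(72): [72]
dequeue(): []
enqueue(26): [26]
dequeue(): []
enqueue(12): [12]
enqueue(34): [12, 34]
enqueue(92): [12, 34, 92]
dequeue(): [34, 92]
enqueue(81): [34, 92, 81]
enqueue(41): [34, 92, 81, 41]
dequeue(): [92, 81, 41]
enqueue(88): [92, 81, 41, 88]
dequeue(): [81, 41, 88]
enqueue(95): [81, 41, 88, 95]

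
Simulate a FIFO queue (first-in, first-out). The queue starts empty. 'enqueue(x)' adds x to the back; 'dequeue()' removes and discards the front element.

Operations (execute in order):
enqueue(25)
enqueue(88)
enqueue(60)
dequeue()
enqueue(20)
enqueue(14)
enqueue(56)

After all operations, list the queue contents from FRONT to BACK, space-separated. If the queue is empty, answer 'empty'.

Answer: 88 60 20 14 56

Derivation:
enqueue(25): [25]
enqueue(88): [25, 88]
enqueue(60): [25, 88, 60]
dequeue(): [88, 60]
enqueue(20): [88, 60, 20]
enqueue(14): [88, 60, 20, 14]
enqueue(56): [88, 60, 20, 14, 56]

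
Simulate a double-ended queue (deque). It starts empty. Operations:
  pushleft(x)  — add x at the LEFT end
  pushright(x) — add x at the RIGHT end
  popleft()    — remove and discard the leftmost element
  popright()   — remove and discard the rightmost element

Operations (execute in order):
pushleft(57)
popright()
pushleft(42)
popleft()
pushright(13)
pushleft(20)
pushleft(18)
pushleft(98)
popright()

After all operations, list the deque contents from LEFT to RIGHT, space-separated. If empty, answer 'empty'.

Answer: 98 18 20

Derivation:
pushleft(57): [57]
popright(): []
pushleft(42): [42]
popleft(): []
pushright(13): [13]
pushleft(20): [20, 13]
pushleft(18): [18, 20, 13]
pushleft(98): [98, 18, 20, 13]
popright(): [98, 18, 20]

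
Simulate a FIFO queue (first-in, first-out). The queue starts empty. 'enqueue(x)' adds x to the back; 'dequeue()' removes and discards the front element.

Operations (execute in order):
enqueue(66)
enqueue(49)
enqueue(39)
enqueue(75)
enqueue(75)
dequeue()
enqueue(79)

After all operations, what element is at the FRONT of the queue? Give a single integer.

enqueue(66): queue = [66]
enqueue(49): queue = [66, 49]
enqueue(39): queue = [66, 49, 39]
enqueue(75): queue = [66, 49, 39, 75]
enqueue(75): queue = [66, 49, 39, 75, 75]
dequeue(): queue = [49, 39, 75, 75]
enqueue(79): queue = [49, 39, 75, 75, 79]

Answer: 49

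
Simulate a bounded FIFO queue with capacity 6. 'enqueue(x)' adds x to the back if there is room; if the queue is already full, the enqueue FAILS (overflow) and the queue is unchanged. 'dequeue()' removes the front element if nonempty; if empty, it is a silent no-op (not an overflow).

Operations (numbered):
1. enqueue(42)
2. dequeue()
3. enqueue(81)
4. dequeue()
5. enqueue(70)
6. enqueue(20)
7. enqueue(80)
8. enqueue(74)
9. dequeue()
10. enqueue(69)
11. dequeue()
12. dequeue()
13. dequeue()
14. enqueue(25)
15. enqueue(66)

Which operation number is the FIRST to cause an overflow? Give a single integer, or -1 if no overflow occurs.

1. enqueue(42): size=1
2. dequeue(): size=0
3. enqueue(81): size=1
4. dequeue(): size=0
5. enqueue(70): size=1
6. enqueue(20): size=2
7. enqueue(80): size=3
8. enqueue(74): size=4
9. dequeue(): size=3
10. enqueue(69): size=4
11. dequeue(): size=3
12. dequeue(): size=2
13. dequeue(): size=1
14. enqueue(25): size=2
15. enqueue(66): size=3

Answer: -1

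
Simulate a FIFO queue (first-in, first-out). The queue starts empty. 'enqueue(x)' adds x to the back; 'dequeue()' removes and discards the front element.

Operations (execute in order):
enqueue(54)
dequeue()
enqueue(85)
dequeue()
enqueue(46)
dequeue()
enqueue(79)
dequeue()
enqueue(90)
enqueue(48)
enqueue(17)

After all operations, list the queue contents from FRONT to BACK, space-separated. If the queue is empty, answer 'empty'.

Answer: 90 48 17

Derivation:
enqueue(54): [54]
dequeue(): []
enqueue(85): [85]
dequeue(): []
enqueue(46): [46]
dequeue(): []
enqueue(79): [79]
dequeue(): []
enqueue(90): [90]
enqueue(48): [90, 48]
enqueue(17): [90, 48, 17]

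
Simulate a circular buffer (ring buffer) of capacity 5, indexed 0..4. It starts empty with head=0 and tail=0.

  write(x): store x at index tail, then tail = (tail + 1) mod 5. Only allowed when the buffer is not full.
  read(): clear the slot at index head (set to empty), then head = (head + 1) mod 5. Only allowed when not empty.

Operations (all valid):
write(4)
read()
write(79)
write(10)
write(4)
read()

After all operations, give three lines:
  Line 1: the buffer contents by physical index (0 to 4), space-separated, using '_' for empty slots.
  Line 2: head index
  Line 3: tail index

write(4): buf=[4 _ _ _ _], head=0, tail=1, size=1
read(): buf=[_ _ _ _ _], head=1, tail=1, size=0
write(79): buf=[_ 79 _ _ _], head=1, tail=2, size=1
write(10): buf=[_ 79 10 _ _], head=1, tail=3, size=2
write(4): buf=[_ 79 10 4 _], head=1, tail=4, size=3
read(): buf=[_ _ 10 4 _], head=2, tail=4, size=2

Answer: _ _ 10 4 _
2
4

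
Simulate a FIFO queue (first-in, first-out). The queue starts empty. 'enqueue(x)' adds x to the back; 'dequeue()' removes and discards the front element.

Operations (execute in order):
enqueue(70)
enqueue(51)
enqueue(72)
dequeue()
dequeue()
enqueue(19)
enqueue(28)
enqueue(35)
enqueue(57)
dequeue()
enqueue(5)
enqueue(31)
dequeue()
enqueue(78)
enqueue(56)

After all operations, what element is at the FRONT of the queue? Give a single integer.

enqueue(70): queue = [70]
enqueue(51): queue = [70, 51]
enqueue(72): queue = [70, 51, 72]
dequeue(): queue = [51, 72]
dequeue(): queue = [72]
enqueue(19): queue = [72, 19]
enqueue(28): queue = [72, 19, 28]
enqueue(35): queue = [72, 19, 28, 35]
enqueue(57): queue = [72, 19, 28, 35, 57]
dequeue(): queue = [19, 28, 35, 57]
enqueue(5): queue = [19, 28, 35, 57, 5]
enqueue(31): queue = [19, 28, 35, 57, 5, 31]
dequeue(): queue = [28, 35, 57, 5, 31]
enqueue(78): queue = [28, 35, 57, 5, 31, 78]
enqueue(56): queue = [28, 35, 57, 5, 31, 78, 56]

Answer: 28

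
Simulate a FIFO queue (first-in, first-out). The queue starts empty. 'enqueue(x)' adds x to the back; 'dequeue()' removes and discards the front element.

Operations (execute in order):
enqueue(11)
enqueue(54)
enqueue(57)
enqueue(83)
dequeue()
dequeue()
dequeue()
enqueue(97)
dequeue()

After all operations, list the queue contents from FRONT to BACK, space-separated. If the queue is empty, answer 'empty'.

Answer: 97

Derivation:
enqueue(11): [11]
enqueue(54): [11, 54]
enqueue(57): [11, 54, 57]
enqueue(83): [11, 54, 57, 83]
dequeue(): [54, 57, 83]
dequeue(): [57, 83]
dequeue(): [83]
enqueue(97): [83, 97]
dequeue(): [97]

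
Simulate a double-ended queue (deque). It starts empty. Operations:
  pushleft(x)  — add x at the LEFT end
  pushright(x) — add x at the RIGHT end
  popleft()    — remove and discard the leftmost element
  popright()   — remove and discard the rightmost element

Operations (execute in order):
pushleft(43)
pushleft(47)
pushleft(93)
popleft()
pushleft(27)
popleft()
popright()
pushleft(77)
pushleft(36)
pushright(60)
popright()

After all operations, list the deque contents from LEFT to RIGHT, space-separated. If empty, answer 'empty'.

pushleft(43): [43]
pushleft(47): [47, 43]
pushleft(93): [93, 47, 43]
popleft(): [47, 43]
pushleft(27): [27, 47, 43]
popleft(): [47, 43]
popright(): [47]
pushleft(77): [77, 47]
pushleft(36): [36, 77, 47]
pushright(60): [36, 77, 47, 60]
popright(): [36, 77, 47]

Answer: 36 77 47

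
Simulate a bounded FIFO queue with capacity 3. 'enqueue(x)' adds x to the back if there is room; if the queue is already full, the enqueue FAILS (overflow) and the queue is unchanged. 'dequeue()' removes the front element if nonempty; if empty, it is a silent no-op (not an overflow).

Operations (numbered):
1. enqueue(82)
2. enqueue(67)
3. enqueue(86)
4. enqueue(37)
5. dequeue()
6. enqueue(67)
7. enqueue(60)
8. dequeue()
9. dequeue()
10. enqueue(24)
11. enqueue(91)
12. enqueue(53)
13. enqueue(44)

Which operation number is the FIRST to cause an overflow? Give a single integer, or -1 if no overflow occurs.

Answer: 4

Derivation:
1. enqueue(82): size=1
2. enqueue(67): size=2
3. enqueue(86): size=3
4. enqueue(37): size=3=cap → OVERFLOW (fail)
5. dequeue(): size=2
6. enqueue(67): size=3
7. enqueue(60): size=3=cap → OVERFLOW (fail)
8. dequeue(): size=2
9. dequeue(): size=1
10. enqueue(24): size=2
11. enqueue(91): size=3
12. enqueue(53): size=3=cap → OVERFLOW (fail)
13. enqueue(44): size=3=cap → OVERFLOW (fail)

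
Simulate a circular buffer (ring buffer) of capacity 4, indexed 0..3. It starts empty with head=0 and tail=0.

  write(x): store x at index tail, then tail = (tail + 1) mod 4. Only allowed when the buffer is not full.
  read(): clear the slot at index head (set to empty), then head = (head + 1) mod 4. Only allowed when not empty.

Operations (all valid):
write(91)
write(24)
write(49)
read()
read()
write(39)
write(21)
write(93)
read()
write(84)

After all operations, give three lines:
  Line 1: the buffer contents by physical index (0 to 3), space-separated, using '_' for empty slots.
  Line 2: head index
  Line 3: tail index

write(91): buf=[91 _ _ _], head=0, tail=1, size=1
write(24): buf=[91 24 _ _], head=0, tail=2, size=2
write(49): buf=[91 24 49 _], head=0, tail=3, size=3
read(): buf=[_ 24 49 _], head=1, tail=3, size=2
read(): buf=[_ _ 49 _], head=2, tail=3, size=1
write(39): buf=[_ _ 49 39], head=2, tail=0, size=2
write(21): buf=[21 _ 49 39], head=2, tail=1, size=3
write(93): buf=[21 93 49 39], head=2, tail=2, size=4
read(): buf=[21 93 _ 39], head=3, tail=2, size=3
write(84): buf=[21 93 84 39], head=3, tail=3, size=4

Answer: 21 93 84 39
3
3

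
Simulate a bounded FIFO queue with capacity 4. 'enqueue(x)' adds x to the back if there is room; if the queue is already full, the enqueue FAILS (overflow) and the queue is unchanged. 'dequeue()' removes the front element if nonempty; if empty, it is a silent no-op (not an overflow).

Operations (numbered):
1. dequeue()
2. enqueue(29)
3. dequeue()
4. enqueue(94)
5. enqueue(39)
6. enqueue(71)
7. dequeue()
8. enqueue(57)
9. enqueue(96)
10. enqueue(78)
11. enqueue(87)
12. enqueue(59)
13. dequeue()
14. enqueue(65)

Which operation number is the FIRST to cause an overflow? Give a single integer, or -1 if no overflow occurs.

1. dequeue(): empty, no-op, size=0
2. enqueue(29): size=1
3. dequeue(): size=0
4. enqueue(94): size=1
5. enqueue(39): size=2
6. enqueue(71): size=3
7. dequeue(): size=2
8. enqueue(57): size=3
9. enqueue(96): size=4
10. enqueue(78): size=4=cap → OVERFLOW (fail)
11. enqueue(87): size=4=cap → OVERFLOW (fail)
12. enqueue(59): size=4=cap → OVERFLOW (fail)
13. dequeue(): size=3
14. enqueue(65): size=4

Answer: 10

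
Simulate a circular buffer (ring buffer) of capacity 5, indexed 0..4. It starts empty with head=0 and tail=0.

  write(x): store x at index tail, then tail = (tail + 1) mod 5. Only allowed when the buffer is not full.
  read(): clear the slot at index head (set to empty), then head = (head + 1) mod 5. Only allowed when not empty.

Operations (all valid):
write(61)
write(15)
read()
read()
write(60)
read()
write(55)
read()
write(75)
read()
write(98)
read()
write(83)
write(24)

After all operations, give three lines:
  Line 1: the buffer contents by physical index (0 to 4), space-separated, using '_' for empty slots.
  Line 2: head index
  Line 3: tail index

Answer: _ 83 24 _ _
1
3

Derivation:
write(61): buf=[61 _ _ _ _], head=0, tail=1, size=1
write(15): buf=[61 15 _ _ _], head=0, tail=2, size=2
read(): buf=[_ 15 _ _ _], head=1, tail=2, size=1
read(): buf=[_ _ _ _ _], head=2, tail=2, size=0
write(60): buf=[_ _ 60 _ _], head=2, tail=3, size=1
read(): buf=[_ _ _ _ _], head=3, tail=3, size=0
write(55): buf=[_ _ _ 55 _], head=3, tail=4, size=1
read(): buf=[_ _ _ _ _], head=4, tail=4, size=0
write(75): buf=[_ _ _ _ 75], head=4, tail=0, size=1
read(): buf=[_ _ _ _ _], head=0, tail=0, size=0
write(98): buf=[98 _ _ _ _], head=0, tail=1, size=1
read(): buf=[_ _ _ _ _], head=1, tail=1, size=0
write(83): buf=[_ 83 _ _ _], head=1, tail=2, size=1
write(24): buf=[_ 83 24 _ _], head=1, tail=3, size=2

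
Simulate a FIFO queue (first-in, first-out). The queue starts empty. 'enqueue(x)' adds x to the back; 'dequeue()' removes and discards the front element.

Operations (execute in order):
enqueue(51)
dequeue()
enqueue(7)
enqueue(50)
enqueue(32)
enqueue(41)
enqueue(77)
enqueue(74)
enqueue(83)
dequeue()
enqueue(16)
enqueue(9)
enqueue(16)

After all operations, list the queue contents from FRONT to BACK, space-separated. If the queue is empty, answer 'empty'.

Answer: 50 32 41 77 74 83 16 9 16

Derivation:
enqueue(51): [51]
dequeue(): []
enqueue(7): [7]
enqueue(50): [7, 50]
enqueue(32): [7, 50, 32]
enqueue(41): [7, 50, 32, 41]
enqueue(77): [7, 50, 32, 41, 77]
enqueue(74): [7, 50, 32, 41, 77, 74]
enqueue(83): [7, 50, 32, 41, 77, 74, 83]
dequeue(): [50, 32, 41, 77, 74, 83]
enqueue(16): [50, 32, 41, 77, 74, 83, 16]
enqueue(9): [50, 32, 41, 77, 74, 83, 16, 9]
enqueue(16): [50, 32, 41, 77, 74, 83, 16, 9, 16]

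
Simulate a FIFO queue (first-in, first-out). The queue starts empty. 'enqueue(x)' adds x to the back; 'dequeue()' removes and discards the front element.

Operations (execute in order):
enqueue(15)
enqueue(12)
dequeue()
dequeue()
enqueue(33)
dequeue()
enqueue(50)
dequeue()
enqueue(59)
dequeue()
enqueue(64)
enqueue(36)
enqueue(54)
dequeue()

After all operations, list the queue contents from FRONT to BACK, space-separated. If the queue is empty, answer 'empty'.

enqueue(15): [15]
enqueue(12): [15, 12]
dequeue(): [12]
dequeue(): []
enqueue(33): [33]
dequeue(): []
enqueue(50): [50]
dequeue(): []
enqueue(59): [59]
dequeue(): []
enqueue(64): [64]
enqueue(36): [64, 36]
enqueue(54): [64, 36, 54]
dequeue(): [36, 54]

Answer: 36 54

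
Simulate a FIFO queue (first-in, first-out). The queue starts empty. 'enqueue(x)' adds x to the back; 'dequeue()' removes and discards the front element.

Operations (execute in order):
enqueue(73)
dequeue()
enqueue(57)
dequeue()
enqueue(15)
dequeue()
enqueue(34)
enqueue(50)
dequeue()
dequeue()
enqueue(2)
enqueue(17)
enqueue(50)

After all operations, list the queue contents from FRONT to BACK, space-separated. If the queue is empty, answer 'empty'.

Answer: 2 17 50

Derivation:
enqueue(73): [73]
dequeue(): []
enqueue(57): [57]
dequeue(): []
enqueue(15): [15]
dequeue(): []
enqueue(34): [34]
enqueue(50): [34, 50]
dequeue(): [50]
dequeue(): []
enqueue(2): [2]
enqueue(17): [2, 17]
enqueue(50): [2, 17, 50]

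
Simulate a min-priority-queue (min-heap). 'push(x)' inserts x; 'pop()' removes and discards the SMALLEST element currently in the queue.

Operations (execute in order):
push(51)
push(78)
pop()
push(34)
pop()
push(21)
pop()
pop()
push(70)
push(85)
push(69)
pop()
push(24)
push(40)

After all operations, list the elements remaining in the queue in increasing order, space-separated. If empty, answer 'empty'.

push(51): heap contents = [51]
push(78): heap contents = [51, 78]
pop() → 51: heap contents = [78]
push(34): heap contents = [34, 78]
pop() → 34: heap contents = [78]
push(21): heap contents = [21, 78]
pop() → 21: heap contents = [78]
pop() → 78: heap contents = []
push(70): heap contents = [70]
push(85): heap contents = [70, 85]
push(69): heap contents = [69, 70, 85]
pop() → 69: heap contents = [70, 85]
push(24): heap contents = [24, 70, 85]
push(40): heap contents = [24, 40, 70, 85]

Answer: 24 40 70 85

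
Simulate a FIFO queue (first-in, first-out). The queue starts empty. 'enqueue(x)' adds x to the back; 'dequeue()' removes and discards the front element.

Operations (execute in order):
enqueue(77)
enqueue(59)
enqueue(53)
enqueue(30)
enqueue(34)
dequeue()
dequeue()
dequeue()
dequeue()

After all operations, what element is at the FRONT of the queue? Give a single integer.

Answer: 34

Derivation:
enqueue(77): queue = [77]
enqueue(59): queue = [77, 59]
enqueue(53): queue = [77, 59, 53]
enqueue(30): queue = [77, 59, 53, 30]
enqueue(34): queue = [77, 59, 53, 30, 34]
dequeue(): queue = [59, 53, 30, 34]
dequeue(): queue = [53, 30, 34]
dequeue(): queue = [30, 34]
dequeue(): queue = [34]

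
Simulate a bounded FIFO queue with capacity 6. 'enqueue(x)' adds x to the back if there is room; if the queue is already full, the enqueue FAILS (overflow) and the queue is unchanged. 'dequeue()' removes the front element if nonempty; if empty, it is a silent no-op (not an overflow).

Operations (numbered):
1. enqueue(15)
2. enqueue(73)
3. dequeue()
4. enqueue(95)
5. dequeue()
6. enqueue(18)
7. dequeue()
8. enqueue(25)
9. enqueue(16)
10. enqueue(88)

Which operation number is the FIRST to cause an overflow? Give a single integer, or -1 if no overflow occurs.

Answer: -1

Derivation:
1. enqueue(15): size=1
2. enqueue(73): size=2
3. dequeue(): size=1
4. enqueue(95): size=2
5. dequeue(): size=1
6. enqueue(18): size=2
7. dequeue(): size=1
8. enqueue(25): size=2
9. enqueue(16): size=3
10. enqueue(88): size=4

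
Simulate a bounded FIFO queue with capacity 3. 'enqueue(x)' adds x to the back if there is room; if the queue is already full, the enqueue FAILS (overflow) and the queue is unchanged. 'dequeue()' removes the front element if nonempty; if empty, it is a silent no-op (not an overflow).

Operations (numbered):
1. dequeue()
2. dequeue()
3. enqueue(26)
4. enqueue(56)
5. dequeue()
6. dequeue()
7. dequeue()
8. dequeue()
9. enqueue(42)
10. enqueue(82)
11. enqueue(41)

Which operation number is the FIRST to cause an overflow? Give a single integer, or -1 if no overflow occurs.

Answer: -1

Derivation:
1. dequeue(): empty, no-op, size=0
2. dequeue(): empty, no-op, size=0
3. enqueue(26): size=1
4. enqueue(56): size=2
5. dequeue(): size=1
6. dequeue(): size=0
7. dequeue(): empty, no-op, size=0
8. dequeue(): empty, no-op, size=0
9. enqueue(42): size=1
10. enqueue(82): size=2
11. enqueue(41): size=3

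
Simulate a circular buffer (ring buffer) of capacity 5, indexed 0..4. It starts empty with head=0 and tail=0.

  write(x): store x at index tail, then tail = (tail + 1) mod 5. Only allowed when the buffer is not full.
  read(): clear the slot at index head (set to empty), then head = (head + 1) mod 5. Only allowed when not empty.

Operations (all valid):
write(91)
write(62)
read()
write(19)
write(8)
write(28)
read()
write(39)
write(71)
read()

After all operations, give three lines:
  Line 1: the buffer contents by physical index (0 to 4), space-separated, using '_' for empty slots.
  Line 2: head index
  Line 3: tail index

write(91): buf=[91 _ _ _ _], head=0, tail=1, size=1
write(62): buf=[91 62 _ _ _], head=0, tail=2, size=2
read(): buf=[_ 62 _ _ _], head=1, tail=2, size=1
write(19): buf=[_ 62 19 _ _], head=1, tail=3, size=2
write(8): buf=[_ 62 19 8 _], head=1, tail=4, size=3
write(28): buf=[_ 62 19 8 28], head=1, tail=0, size=4
read(): buf=[_ _ 19 8 28], head=2, tail=0, size=3
write(39): buf=[39 _ 19 8 28], head=2, tail=1, size=4
write(71): buf=[39 71 19 8 28], head=2, tail=2, size=5
read(): buf=[39 71 _ 8 28], head=3, tail=2, size=4

Answer: 39 71 _ 8 28
3
2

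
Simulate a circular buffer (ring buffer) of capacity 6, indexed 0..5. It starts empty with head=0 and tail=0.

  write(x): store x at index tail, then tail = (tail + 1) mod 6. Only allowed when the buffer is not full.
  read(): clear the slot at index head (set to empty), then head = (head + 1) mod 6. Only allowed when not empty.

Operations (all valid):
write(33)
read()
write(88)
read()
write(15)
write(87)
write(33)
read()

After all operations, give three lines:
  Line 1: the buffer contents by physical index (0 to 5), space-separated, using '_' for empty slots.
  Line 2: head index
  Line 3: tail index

write(33): buf=[33 _ _ _ _ _], head=0, tail=1, size=1
read(): buf=[_ _ _ _ _ _], head=1, tail=1, size=0
write(88): buf=[_ 88 _ _ _ _], head=1, tail=2, size=1
read(): buf=[_ _ _ _ _ _], head=2, tail=2, size=0
write(15): buf=[_ _ 15 _ _ _], head=2, tail=3, size=1
write(87): buf=[_ _ 15 87 _ _], head=2, tail=4, size=2
write(33): buf=[_ _ 15 87 33 _], head=2, tail=5, size=3
read(): buf=[_ _ _ 87 33 _], head=3, tail=5, size=2

Answer: _ _ _ 87 33 _
3
5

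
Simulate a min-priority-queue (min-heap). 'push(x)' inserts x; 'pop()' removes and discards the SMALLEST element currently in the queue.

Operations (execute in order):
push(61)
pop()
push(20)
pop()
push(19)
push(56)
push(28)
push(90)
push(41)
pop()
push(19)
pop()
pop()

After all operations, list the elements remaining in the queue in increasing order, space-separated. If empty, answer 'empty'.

push(61): heap contents = [61]
pop() → 61: heap contents = []
push(20): heap contents = [20]
pop() → 20: heap contents = []
push(19): heap contents = [19]
push(56): heap contents = [19, 56]
push(28): heap contents = [19, 28, 56]
push(90): heap contents = [19, 28, 56, 90]
push(41): heap contents = [19, 28, 41, 56, 90]
pop() → 19: heap contents = [28, 41, 56, 90]
push(19): heap contents = [19, 28, 41, 56, 90]
pop() → 19: heap contents = [28, 41, 56, 90]
pop() → 28: heap contents = [41, 56, 90]

Answer: 41 56 90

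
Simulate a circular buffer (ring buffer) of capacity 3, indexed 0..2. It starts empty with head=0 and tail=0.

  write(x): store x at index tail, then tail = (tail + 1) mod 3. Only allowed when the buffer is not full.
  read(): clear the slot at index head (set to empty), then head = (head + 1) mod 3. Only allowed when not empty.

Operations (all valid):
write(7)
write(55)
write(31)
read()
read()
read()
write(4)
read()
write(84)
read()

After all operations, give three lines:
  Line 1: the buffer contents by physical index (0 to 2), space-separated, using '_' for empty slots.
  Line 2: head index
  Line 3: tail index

Answer: _ _ _
2
2

Derivation:
write(7): buf=[7 _ _], head=0, tail=1, size=1
write(55): buf=[7 55 _], head=0, tail=2, size=2
write(31): buf=[7 55 31], head=0, tail=0, size=3
read(): buf=[_ 55 31], head=1, tail=0, size=2
read(): buf=[_ _ 31], head=2, tail=0, size=1
read(): buf=[_ _ _], head=0, tail=0, size=0
write(4): buf=[4 _ _], head=0, tail=1, size=1
read(): buf=[_ _ _], head=1, tail=1, size=0
write(84): buf=[_ 84 _], head=1, tail=2, size=1
read(): buf=[_ _ _], head=2, tail=2, size=0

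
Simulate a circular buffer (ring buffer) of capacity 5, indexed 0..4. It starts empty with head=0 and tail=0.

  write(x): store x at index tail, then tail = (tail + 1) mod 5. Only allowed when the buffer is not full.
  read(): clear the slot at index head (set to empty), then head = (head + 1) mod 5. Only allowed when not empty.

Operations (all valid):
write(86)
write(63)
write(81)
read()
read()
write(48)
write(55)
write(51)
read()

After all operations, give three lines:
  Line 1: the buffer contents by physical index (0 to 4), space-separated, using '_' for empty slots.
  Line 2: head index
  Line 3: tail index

Answer: 51 _ _ 48 55
3
1

Derivation:
write(86): buf=[86 _ _ _ _], head=0, tail=1, size=1
write(63): buf=[86 63 _ _ _], head=0, tail=2, size=2
write(81): buf=[86 63 81 _ _], head=0, tail=3, size=3
read(): buf=[_ 63 81 _ _], head=1, tail=3, size=2
read(): buf=[_ _ 81 _ _], head=2, tail=3, size=1
write(48): buf=[_ _ 81 48 _], head=2, tail=4, size=2
write(55): buf=[_ _ 81 48 55], head=2, tail=0, size=3
write(51): buf=[51 _ 81 48 55], head=2, tail=1, size=4
read(): buf=[51 _ _ 48 55], head=3, tail=1, size=3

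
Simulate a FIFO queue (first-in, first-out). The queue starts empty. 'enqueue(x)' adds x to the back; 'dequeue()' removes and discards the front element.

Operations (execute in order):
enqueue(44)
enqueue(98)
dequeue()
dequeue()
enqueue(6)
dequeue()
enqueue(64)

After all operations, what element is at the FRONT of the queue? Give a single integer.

enqueue(44): queue = [44]
enqueue(98): queue = [44, 98]
dequeue(): queue = [98]
dequeue(): queue = []
enqueue(6): queue = [6]
dequeue(): queue = []
enqueue(64): queue = [64]

Answer: 64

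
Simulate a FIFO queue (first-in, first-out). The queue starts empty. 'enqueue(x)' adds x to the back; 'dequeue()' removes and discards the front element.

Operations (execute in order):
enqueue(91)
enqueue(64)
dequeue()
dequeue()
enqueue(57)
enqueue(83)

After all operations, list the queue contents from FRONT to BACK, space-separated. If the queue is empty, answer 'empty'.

enqueue(91): [91]
enqueue(64): [91, 64]
dequeue(): [64]
dequeue(): []
enqueue(57): [57]
enqueue(83): [57, 83]

Answer: 57 83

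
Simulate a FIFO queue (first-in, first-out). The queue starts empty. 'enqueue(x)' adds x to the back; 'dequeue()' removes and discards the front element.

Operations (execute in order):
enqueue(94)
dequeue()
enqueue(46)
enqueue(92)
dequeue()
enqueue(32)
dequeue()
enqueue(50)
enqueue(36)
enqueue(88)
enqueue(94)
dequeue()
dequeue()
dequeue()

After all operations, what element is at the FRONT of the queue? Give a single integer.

Answer: 88

Derivation:
enqueue(94): queue = [94]
dequeue(): queue = []
enqueue(46): queue = [46]
enqueue(92): queue = [46, 92]
dequeue(): queue = [92]
enqueue(32): queue = [92, 32]
dequeue(): queue = [32]
enqueue(50): queue = [32, 50]
enqueue(36): queue = [32, 50, 36]
enqueue(88): queue = [32, 50, 36, 88]
enqueue(94): queue = [32, 50, 36, 88, 94]
dequeue(): queue = [50, 36, 88, 94]
dequeue(): queue = [36, 88, 94]
dequeue(): queue = [88, 94]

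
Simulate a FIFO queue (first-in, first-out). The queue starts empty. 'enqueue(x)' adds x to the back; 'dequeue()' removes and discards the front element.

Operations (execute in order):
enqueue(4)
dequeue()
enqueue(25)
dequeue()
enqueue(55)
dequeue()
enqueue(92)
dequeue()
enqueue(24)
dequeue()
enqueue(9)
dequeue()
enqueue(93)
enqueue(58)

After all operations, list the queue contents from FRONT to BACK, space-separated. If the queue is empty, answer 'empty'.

Answer: 93 58

Derivation:
enqueue(4): [4]
dequeue(): []
enqueue(25): [25]
dequeue(): []
enqueue(55): [55]
dequeue(): []
enqueue(92): [92]
dequeue(): []
enqueue(24): [24]
dequeue(): []
enqueue(9): [9]
dequeue(): []
enqueue(93): [93]
enqueue(58): [93, 58]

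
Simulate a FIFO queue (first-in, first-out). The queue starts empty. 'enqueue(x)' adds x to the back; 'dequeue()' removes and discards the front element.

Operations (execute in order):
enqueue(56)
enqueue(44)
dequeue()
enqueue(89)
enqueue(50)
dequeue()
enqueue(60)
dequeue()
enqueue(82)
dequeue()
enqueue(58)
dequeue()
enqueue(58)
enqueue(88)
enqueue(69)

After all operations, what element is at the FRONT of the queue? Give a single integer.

Answer: 82

Derivation:
enqueue(56): queue = [56]
enqueue(44): queue = [56, 44]
dequeue(): queue = [44]
enqueue(89): queue = [44, 89]
enqueue(50): queue = [44, 89, 50]
dequeue(): queue = [89, 50]
enqueue(60): queue = [89, 50, 60]
dequeue(): queue = [50, 60]
enqueue(82): queue = [50, 60, 82]
dequeue(): queue = [60, 82]
enqueue(58): queue = [60, 82, 58]
dequeue(): queue = [82, 58]
enqueue(58): queue = [82, 58, 58]
enqueue(88): queue = [82, 58, 58, 88]
enqueue(69): queue = [82, 58, 58, 88, 69]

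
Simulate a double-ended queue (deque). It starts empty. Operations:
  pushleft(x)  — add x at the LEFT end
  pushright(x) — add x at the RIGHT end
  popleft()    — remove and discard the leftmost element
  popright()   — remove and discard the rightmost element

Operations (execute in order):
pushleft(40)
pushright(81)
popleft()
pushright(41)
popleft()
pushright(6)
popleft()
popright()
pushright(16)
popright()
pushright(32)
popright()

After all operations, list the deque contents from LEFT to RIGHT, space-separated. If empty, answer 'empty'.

Answer: empty

Derivation:
pushleft(40): [40]
pushright(81): [40, 81]
popleft(): [81]
pushright(41): [81, 41]
popleft(): [41]
pushright(6): [41, 6]
popleft(): [6]
popright(): []
pushright(16): [16]
popright(): []
pushright(32): [32]
popright(): []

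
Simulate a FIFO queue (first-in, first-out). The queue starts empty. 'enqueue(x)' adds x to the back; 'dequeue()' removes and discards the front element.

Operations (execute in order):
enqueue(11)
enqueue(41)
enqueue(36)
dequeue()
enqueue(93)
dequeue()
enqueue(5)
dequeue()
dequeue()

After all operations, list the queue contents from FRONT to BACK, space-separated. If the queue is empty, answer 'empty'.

Answer: 5

Derivation:
enqueue(11): [11]
enqueue(41): [11, 41]
enqueue(36): [11, 41, 36]
dequeue(): [41, 36]
enqueue(93): [41, 36, 93]
dequeue(): [36, 93]
enqueue(5): [36, 93, 5]
dequeue(): [93, 5]
dequeue(): [5]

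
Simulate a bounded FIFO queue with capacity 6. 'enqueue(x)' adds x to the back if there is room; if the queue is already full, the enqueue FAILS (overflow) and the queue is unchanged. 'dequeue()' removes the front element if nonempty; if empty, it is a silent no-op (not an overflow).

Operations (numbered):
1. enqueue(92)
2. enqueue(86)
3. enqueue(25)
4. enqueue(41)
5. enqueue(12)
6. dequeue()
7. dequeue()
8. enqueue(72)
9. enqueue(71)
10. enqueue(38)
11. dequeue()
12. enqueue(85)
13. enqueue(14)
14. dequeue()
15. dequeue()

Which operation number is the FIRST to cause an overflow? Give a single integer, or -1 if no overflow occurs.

1. enqueue(92): size=1
2. enqueue(86): size=2
3. enqueue(25): size=3
4. enqueue(41): size=4
5. enqueue(12): size=5
6. dequeue(): size=4
7. dequeue(): size=3
8. enqueue(72): size=4
9. enqueue(71): size=5
10. enqueue(38): size=6
11. dequeue(): size=5
12. enqueue(85): size=6
13. enqueue(14): size=6=cap → OVERFLOW (fail)
14. dequeue(): size=5
15. dequeue(): size=4

Answer: 13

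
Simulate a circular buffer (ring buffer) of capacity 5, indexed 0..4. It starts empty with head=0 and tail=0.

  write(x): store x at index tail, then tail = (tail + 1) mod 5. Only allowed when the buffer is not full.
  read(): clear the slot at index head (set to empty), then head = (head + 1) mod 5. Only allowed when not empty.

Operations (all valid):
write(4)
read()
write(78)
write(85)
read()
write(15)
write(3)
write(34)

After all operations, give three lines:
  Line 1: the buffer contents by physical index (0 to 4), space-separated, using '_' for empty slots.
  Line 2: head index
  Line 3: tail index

Answer: 34 _ 85 15 3
2
1

Derivation:
write(4): buf=[4 _ _ _ _], head=0, tail=1, size=1
read(): buf=[_ _ _ _ _], head=1, tail=1, size=0
write(78): buf=[_ 78 _ _ _], head=1, tail=2, size=1
write(85): buf=[_ 78 85 _ _], head=1, tail=3, size=2
read(): buf=[_ _ 85 _ _], head=2, tail=3, size=1
write(15): buf=[_ _ 85 15 _], head=2, tail=4, size=2
write(3): buf=[_ _ 85 15 3], head=2, tail=0, size=3
write(34): buf=[34 _ 85 15 3], head=2, tail=1, size=4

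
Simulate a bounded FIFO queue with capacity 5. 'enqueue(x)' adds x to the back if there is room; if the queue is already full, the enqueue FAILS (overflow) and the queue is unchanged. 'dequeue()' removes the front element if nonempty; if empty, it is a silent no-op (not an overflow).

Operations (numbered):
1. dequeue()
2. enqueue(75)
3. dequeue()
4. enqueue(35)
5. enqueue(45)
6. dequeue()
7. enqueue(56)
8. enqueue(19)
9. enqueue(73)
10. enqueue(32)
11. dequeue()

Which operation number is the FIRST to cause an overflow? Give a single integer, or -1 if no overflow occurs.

Answer: -1

Derivation:
1. dequeue(): empty, no-op, size=0
2. enqueue(75): size=1
3. dequeue(): size=0
4. enqueue(35): size=1
5. enqueue(45): size=2
6. dequeue(): size=1
7. enqueue(56): size=2
8. enqueue(19): size=3
9. enqueue(73): size=4
10. enqueue(32): size=5
11. dequeue(): size=4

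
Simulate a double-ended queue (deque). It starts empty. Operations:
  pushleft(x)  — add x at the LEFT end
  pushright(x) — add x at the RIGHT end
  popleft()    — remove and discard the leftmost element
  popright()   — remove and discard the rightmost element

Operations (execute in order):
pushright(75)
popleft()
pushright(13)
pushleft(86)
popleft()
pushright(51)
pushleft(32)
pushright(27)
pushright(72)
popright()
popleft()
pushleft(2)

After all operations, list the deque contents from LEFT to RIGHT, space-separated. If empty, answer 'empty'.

Answer: 2 13 51 27

Derivation:
pushright(75): [75]
popleft(): []
pushright(13): [13]
pushleft(86): [86, 13]
popleft(): [13]
pushright(51): [13, 51]
pushleft(32): [32, 13, 51]
pushright(27): [32, 13, 51, 27]
pushright(72): [32, 13, 51, 27, 72]
popright(): [32, 13, 51, 27]
popleft(): [13, 51, 27]
pushleft(2): [2, 13, 51, 27]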